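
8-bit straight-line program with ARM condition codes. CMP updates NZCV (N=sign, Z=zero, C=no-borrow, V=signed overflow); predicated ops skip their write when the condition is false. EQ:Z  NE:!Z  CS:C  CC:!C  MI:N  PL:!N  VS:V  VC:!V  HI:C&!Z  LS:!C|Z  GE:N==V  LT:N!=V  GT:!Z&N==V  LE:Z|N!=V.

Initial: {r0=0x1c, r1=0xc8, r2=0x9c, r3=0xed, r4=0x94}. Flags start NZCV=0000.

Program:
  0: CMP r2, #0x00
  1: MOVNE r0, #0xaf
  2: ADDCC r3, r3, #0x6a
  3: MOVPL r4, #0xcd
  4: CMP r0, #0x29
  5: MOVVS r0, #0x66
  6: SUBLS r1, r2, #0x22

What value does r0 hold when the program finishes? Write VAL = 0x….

VAL = 0xaf

[0] flags=1010 → (cmp)
[1] flags=1010 NE?T → r0=0xaf
[2] flags=1010 CC?F → skip
[3] flags=1010 PL?F → skip
[4] flags=1010 → (cmp)
[5] flags=1010 VS?F → skip
[6] flags=1010 LS?F → skip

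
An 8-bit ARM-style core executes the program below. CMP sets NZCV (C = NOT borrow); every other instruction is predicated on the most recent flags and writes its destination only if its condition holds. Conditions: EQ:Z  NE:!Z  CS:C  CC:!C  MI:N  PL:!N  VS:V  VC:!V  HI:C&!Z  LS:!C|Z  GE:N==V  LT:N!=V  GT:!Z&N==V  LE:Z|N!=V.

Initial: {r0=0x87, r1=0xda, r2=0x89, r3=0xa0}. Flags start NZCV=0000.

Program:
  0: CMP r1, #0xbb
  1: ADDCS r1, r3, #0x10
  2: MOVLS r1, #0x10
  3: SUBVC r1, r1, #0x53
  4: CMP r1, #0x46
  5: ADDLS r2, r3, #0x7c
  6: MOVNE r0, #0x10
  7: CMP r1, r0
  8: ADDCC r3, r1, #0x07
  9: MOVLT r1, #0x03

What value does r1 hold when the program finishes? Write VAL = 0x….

0: ✓ CMP  NZCV=0010
1: ✓ ADDCS  r1←0xb0
2: · MOVLS
3: ✓ SUBVC  r1←0x5d
4: ✓ CMP  NZCV=0010
5: · ADDLS
6: ✓ MOVNE  r0←0x10
7: ✓ CMP  NZCV=0010
8: · ADDCC
9: · MOVLT

VAL = 0x5d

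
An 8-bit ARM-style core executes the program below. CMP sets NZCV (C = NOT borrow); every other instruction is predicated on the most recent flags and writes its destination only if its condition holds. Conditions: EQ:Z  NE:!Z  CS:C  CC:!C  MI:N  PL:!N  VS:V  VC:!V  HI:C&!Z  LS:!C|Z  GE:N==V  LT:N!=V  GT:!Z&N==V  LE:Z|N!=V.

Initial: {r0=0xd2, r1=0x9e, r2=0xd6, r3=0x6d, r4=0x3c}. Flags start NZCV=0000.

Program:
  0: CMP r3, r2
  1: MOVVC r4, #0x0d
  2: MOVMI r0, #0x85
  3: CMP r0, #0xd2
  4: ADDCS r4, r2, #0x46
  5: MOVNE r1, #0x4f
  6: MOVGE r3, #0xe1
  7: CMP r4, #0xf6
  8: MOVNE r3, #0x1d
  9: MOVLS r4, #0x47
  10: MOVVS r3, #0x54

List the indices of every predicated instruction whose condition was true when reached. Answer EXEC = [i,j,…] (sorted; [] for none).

EXEC = [2,5,8,9]

0: ✓ CMP  NZCV=1001
1: · MOVVC
2: ✓ MOVMI  r0←0x85
3: ✓ CMP  NZCV=1000
4: · ADDCS
5: ✓ MOVNE  r1←0x4f
6: · MOVGE
7: ✓ CMP  NZCV=0000
8: ✓ MOVNE  r3←0x1d
9: ✓ MOVLS  r4←0x47
10: · MOVVS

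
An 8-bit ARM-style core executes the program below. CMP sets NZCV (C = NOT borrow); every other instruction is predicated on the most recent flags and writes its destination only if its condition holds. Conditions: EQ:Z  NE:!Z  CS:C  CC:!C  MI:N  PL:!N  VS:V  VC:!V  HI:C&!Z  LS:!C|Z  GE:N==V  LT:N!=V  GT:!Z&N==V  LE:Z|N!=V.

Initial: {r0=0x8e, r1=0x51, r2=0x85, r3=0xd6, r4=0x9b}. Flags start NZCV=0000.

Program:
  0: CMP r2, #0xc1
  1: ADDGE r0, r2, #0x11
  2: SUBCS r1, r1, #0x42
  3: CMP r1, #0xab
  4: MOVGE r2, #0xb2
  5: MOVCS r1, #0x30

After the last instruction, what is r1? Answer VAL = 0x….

VAL = 0x51

0: ✓ CMP  NZCV=1000
1: · ADDGE
2: · SUBCS
3: ✓ CMP  NZCV=1001
4: ✓ MOVGE  r2←0xb2
5: · MOVCS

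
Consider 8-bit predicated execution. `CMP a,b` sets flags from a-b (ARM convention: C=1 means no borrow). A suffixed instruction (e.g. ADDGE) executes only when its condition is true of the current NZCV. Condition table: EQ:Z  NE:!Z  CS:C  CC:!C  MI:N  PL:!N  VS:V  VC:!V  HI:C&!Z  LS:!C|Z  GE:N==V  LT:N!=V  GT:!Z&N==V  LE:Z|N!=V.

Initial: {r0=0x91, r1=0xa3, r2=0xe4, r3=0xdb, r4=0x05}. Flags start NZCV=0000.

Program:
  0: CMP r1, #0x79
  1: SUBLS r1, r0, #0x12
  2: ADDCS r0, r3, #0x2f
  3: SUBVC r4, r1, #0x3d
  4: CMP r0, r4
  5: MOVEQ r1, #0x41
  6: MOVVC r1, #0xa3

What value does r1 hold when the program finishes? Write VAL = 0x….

[0] flags=0011 → (cmp)
[1] flags=0011 LS?F → skip
[2] flags=0011 CS?T → r0=0x0a
[3] flags=0011 VC?F → skip
[4] flags=0010 → (cmp)
[5] flags=0010 EQ?F → skip
[6] flags=0010 VC?T → r1=0xa3

VAL = 0xa3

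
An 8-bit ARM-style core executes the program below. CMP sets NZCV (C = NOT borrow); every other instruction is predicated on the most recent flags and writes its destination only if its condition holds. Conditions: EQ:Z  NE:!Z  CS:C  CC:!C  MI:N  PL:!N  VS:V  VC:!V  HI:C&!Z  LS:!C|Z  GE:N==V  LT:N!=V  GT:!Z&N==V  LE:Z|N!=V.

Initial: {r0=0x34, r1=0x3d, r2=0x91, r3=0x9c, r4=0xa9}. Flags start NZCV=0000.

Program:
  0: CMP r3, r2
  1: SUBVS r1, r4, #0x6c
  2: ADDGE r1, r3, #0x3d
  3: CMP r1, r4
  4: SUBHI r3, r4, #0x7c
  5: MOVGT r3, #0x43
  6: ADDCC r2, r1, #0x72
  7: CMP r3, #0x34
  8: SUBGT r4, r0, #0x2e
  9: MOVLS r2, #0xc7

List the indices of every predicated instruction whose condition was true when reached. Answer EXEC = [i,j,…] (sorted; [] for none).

0: ✓ CMP  NZCV=0010
1: · SUBVS
2: ✓ ADDGE  r1←0xd9
3: ✓ CMP  NZCV=0010
4: ✓ SUBHI  r3←0x2d
5: ✓ MOVGT  r3←0x43
6: · ADDCC
7: ✓ CMP  NZCV=0010
8: ✓ SUBGT  r4←0x06
9: · MOVLS

EXEC = [2,4,5,8]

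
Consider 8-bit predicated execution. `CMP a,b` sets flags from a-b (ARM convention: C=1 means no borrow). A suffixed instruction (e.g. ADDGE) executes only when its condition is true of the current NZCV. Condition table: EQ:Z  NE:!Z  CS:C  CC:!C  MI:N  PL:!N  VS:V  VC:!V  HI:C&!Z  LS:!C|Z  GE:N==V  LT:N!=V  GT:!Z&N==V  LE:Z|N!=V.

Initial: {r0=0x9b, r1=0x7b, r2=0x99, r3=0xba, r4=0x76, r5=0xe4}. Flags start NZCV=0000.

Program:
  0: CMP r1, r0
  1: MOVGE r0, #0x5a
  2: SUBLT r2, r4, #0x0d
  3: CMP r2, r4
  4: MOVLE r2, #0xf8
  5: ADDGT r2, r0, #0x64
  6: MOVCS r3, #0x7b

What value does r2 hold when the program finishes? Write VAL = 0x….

[0] flags=1001 → (cmp)
[1] flags=1001 GE?T → r0=0x5a
[2] flags=1001 LT?F → skip
[3] flags=0011 → (cmp)
[4] flags=0011 LE?T → r2=0xf8
[5] flags=0011 GT?F → skip
[6] flags=0011 CS?T → r3=0x7b

VAL = 0xf8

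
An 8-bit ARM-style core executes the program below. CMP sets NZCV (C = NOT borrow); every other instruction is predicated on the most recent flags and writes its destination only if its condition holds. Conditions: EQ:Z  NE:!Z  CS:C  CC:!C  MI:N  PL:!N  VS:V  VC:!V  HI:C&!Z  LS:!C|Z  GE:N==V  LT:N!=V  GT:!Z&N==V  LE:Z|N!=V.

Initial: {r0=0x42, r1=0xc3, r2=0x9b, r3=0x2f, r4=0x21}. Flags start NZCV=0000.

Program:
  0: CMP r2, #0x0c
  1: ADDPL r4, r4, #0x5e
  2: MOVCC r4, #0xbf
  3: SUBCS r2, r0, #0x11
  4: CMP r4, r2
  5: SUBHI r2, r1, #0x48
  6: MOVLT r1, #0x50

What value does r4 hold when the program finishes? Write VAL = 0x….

0: ✓ CMP  NZCV=1010
1: · ADDPL
2: · MOVCC
3: ✓ SUBCS  r2←0x31
4: ✓ CMP  NZCV=1000
5: · SUBHI
6: ✓ MOVLT  r1←0x50

VAL = 0x21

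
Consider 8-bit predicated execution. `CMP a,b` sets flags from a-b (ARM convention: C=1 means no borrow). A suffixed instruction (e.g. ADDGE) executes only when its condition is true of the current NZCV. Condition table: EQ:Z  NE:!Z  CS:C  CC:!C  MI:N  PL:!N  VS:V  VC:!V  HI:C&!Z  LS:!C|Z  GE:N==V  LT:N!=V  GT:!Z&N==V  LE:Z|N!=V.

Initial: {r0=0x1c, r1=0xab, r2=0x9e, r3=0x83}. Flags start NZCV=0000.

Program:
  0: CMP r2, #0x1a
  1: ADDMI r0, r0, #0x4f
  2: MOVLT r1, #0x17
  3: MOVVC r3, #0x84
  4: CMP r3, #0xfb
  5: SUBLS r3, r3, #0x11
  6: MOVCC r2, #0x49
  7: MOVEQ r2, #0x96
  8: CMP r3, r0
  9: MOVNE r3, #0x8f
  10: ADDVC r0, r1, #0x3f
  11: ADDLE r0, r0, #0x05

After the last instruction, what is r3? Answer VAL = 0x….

0: ✓ CMP  NZCV=1010
1: ✓ ADDMI  r0←0x6b
2: ✓ MOVLT  r1←0x17
3: ✓ MOVVC  r3←0x84
4: ✓ CMP  NZCV=1000
5: ✓ SUBLS  r3←0x73
6: ✓ MOVCC  r2←0x49
7: · MOVEQ
8: ✓ CMP  NZCV=0010
9: ✓ MOVNE  r3←0x8f
10: ✓ ADDVC  r0←0x56
11: · ADDLE

VAL = 0x8f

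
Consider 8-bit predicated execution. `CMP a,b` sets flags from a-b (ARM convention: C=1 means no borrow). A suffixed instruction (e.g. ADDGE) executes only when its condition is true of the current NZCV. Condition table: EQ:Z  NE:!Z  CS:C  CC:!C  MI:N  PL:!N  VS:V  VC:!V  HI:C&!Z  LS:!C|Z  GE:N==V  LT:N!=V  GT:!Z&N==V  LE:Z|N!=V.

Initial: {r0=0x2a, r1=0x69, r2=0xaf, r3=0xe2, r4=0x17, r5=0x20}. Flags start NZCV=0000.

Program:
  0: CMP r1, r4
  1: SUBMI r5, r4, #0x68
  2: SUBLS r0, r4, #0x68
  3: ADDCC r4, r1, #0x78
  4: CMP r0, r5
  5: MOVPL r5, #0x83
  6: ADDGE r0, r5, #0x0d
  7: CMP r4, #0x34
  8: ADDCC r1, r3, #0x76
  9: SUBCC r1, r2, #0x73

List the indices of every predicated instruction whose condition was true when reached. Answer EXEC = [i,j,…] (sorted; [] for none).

EXEC = [5,6,8,9]

[0] flags=0010 → (cmp)
[1] flags=0010 MI?F → skip
[2] flags=0010 LS?F → skip
[3] flags=0010 CC?F → skip
[4] flags=0010 → (cmp)
[5] flags=0010 PL?T → r5=0x83
[6] flags=0010 GE?T → r0=0x90
[7] flags=1000 → (cmp)
[8] flags=1000 CC?T → r1=0x58
[9] flags=1000 CC?T → r1=0x3c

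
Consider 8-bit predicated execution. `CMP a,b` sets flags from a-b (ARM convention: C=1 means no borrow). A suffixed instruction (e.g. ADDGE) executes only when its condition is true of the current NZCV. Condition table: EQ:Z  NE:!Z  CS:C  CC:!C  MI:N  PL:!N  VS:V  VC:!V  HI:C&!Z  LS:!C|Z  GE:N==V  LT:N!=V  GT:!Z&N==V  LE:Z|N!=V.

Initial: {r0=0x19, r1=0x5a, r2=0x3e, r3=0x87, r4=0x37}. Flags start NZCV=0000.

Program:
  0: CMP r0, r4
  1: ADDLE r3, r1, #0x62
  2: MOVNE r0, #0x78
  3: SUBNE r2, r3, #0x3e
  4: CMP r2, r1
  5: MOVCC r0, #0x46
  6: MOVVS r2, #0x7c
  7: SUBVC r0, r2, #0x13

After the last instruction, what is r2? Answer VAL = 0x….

VAL = 0x7e

[0] flags=1000 → (cmp)
[1] flags=1000 LE?T → r3=0xbc
[2] flags=1000 NE?T → r0=0x78
[3] flags=1000 NE?T → r2=0x7e
[4] flags=0010 → (cmp)
[5] flags=0010 CC?F → skip
[6] flags=0010 VS?F → skip
[7] flags=0010 VC?T → r0=0x6b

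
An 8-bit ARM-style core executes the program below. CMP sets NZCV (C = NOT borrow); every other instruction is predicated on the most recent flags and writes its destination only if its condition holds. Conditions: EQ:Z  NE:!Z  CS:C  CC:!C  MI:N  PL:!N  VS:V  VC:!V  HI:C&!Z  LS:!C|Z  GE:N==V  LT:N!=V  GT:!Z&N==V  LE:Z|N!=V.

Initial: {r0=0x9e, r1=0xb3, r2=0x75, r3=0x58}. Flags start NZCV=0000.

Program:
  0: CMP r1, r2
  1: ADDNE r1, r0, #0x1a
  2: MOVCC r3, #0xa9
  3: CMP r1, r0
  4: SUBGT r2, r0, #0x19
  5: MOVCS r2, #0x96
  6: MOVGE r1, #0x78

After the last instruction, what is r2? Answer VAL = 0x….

0: ✓ CMP  NZCV=0011
1: ✓ ADDNE  r1←0xb8
2: · MOVCC
3: ✓ CMP  NZCV=0010
4: ✓ SUBGT  r2←0x85
5: ✓ MOVCS  r2←0x96
6: ✓ MOVGE  r1←0x78

VAL = 0x96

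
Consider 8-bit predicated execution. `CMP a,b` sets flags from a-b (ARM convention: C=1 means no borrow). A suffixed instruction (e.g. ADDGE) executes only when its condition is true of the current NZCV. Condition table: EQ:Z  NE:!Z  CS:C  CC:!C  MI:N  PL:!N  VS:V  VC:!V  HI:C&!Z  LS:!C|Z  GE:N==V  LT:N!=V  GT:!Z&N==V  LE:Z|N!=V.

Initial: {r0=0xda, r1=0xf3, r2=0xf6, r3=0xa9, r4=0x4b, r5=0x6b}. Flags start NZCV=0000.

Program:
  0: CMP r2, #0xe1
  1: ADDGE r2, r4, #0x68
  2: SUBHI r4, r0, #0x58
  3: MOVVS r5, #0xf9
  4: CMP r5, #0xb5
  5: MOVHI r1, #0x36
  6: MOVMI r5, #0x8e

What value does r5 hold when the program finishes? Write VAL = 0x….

[0] flags=0010 → (cmp)
[1] flags=0010 GE?T → r2=0xb3
[2] flags=0010 HI?T → r4=0x82
[3] flags=0010 VS?F → skip
[4] flags=1001 → (cmp)
[5] flags=1001 HI?F → skip
[6] flags=1001 MI?T → r5=0x8e

VAL = 0x8e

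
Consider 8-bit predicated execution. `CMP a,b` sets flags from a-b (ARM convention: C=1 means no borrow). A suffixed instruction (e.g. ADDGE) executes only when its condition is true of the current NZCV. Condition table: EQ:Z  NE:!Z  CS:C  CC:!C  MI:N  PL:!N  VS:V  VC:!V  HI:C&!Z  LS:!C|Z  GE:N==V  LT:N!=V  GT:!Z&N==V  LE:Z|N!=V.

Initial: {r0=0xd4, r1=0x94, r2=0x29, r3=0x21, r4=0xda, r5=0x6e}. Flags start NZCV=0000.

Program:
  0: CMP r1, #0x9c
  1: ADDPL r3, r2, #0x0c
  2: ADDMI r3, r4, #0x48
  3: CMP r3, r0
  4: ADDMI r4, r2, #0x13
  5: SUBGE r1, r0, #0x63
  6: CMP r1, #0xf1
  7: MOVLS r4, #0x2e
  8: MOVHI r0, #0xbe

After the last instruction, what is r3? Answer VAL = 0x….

0: ✓ CMP  NZCV=1000
1: · ADDPL
2: ✓ ADDMI  r3←0x22
3: ✓ CMP  NZCV=0000
4: · ADDMI
5: ✓ SUBGE  r1←0x71
6: ✓ CMP  NZCV=1001
7: ✓ MOVLS  r4←0x2e
8: · MOVHI

VAL = 0x22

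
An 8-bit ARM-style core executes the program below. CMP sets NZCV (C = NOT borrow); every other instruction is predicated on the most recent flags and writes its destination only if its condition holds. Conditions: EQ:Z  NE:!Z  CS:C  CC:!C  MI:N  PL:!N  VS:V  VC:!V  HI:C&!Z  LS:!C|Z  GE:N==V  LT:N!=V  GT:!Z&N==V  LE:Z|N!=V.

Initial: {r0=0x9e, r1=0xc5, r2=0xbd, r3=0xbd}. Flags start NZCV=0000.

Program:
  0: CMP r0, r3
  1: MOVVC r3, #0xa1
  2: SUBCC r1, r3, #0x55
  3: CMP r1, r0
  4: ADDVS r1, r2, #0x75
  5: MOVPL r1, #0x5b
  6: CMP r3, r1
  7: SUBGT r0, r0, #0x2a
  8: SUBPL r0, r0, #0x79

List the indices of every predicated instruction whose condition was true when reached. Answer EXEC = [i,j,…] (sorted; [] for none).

EXEC = [1,2,4,8]

0: ✓ CMP  NZCV=1000
1: ✓ MOVVC  r3←0xa1
2: ✓ SUBCC  r1←0x4c
3: ✓ CMP  NZCV=1001
4: ✓ ADDVS  r1←0x32
5: · MOVPL
6: ✓ CMP  NZCV=0011
7: · SUBGT
8: ✓ SUBPL  r0←0x25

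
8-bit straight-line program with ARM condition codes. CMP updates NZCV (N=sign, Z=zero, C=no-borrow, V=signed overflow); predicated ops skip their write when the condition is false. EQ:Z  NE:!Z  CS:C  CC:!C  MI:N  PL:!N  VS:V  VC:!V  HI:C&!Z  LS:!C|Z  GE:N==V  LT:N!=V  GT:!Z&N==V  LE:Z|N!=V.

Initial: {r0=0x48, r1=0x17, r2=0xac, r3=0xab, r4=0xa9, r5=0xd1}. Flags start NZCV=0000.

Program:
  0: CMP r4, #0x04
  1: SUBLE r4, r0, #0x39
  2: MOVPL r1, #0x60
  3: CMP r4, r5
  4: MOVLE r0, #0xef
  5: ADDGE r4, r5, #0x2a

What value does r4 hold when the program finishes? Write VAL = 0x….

0: ✓ CMP  NZCV=1010
1: ✓ SUBLE  r4←0x0f
2: · MOVPL
3: ✓ CMP  NZCV=0000
4: · MOVLE
5: ✓ ADDGE  r4←0xfb

VAL = 0xfb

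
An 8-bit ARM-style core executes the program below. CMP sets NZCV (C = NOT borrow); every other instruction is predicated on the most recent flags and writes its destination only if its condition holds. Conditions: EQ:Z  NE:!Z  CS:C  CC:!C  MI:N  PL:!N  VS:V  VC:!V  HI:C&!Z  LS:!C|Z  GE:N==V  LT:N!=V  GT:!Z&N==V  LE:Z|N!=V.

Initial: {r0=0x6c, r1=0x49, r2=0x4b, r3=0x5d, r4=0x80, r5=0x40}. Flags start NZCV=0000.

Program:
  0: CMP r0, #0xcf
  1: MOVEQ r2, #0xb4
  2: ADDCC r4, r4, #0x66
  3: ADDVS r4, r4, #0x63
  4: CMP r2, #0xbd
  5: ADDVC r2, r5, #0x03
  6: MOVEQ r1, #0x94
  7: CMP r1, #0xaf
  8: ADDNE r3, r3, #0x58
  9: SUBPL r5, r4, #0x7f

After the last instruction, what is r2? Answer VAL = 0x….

[0] flags=1001 → (cmp)
[1] flags=1001 EQ?F → skip
[2] flags=1001 CC?T → r4=0xe6
[3] flags=1001 VS?T → r4=0x49
[4] flags=1001 → (cmp)
[5] flags=1001 VC?F → skip
[6] flags=1001 EQ?F → skip
[7] flags=1001 → (cmp)
[8] flags=1001 NE?T → r3=0xb5
[9] flags=1001 PL?F → skip

VAL = 0x4b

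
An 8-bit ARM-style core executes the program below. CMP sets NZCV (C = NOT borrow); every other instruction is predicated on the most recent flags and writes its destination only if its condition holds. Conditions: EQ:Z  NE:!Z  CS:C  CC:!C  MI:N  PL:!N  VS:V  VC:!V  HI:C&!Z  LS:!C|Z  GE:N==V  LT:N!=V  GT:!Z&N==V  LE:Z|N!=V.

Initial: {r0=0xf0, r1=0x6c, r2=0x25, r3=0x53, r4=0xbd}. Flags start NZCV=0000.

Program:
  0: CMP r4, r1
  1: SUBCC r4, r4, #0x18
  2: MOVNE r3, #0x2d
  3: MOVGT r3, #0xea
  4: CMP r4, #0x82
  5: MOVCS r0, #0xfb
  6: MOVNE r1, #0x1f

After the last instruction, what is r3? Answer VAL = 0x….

VAL = 0x2d

0: ✓ CMP  NZCV=0011
1: · SUBCC
2: ✓ MOVNE  r3←0x2d
3: · MOVGT
4: ✓ CMP  NZCV=0010
5: ✓ MOVCS  r0←0xfb
6: ✓ MOVNE  r1←0x1f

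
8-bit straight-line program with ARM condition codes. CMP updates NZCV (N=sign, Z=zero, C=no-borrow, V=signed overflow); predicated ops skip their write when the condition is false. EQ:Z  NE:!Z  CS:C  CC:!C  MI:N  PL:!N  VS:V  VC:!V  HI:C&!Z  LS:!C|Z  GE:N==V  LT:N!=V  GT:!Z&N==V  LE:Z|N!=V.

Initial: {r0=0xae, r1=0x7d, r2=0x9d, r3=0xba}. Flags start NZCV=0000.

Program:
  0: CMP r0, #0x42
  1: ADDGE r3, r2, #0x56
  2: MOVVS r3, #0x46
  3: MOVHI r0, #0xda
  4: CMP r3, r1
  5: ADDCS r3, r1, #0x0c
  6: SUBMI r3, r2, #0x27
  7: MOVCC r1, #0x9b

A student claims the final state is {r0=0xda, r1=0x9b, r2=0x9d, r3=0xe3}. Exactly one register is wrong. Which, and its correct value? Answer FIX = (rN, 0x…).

[0] flags=0011 → (cmp)
[1] flags=0011 GE?F → skip
[2] flags=0011 VS?T → r3=0x46
[3] flags=0011 HI?T → r0=0xda
[4] flags=1000 → (cmp)
[5] flags=1000 CS?F → skip
[6] flags=1000 MI?T → r3=0x76
[7] flags=1000 CC?T → r1=0x9b

FIX = (r3, 0x76)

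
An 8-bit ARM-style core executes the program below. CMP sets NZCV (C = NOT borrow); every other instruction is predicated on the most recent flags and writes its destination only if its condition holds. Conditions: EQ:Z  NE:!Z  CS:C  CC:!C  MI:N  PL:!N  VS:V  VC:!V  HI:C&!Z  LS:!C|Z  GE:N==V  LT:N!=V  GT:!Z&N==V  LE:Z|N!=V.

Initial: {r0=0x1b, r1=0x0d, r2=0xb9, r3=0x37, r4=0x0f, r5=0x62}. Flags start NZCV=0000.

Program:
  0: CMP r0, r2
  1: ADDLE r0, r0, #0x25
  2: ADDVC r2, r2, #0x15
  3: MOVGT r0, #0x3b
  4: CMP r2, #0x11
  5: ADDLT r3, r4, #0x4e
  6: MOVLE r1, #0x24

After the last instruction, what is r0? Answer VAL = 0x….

0: ✓ CMP  NZCV=0000
1: · ADDLE
2: ✓ ADDVC  r2←0xce
3: ✓ MOVGT  r0←0x3b
4: ✓ CMP  NZCV=1010
5: ✓ ADDLT  r3←0x5d
6: ✓ MOVLE  r1←0x24

VAL = 0x3b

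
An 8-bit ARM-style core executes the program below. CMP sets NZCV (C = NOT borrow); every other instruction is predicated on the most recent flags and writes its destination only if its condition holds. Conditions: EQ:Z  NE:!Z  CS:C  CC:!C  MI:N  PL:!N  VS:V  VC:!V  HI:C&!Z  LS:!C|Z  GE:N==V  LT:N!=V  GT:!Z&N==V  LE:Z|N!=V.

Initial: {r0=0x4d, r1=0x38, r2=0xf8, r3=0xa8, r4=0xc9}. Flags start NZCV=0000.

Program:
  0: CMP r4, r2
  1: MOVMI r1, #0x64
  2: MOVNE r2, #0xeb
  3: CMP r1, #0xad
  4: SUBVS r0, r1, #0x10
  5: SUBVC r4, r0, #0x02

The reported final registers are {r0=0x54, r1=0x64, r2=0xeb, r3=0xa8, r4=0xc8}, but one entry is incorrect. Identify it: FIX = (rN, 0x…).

[0] flags=1000 → (cmp)
[1] flags=1000 MI?T → r1=0x64
[2] flags=1000 NE?T → r2=0xeb
[3] flags=1001 → (cmp)
[4] flags=1001 VS?T → r0=0x54
[5] flags=1001 VC?F → skip

FIX = (r4, 0xc9)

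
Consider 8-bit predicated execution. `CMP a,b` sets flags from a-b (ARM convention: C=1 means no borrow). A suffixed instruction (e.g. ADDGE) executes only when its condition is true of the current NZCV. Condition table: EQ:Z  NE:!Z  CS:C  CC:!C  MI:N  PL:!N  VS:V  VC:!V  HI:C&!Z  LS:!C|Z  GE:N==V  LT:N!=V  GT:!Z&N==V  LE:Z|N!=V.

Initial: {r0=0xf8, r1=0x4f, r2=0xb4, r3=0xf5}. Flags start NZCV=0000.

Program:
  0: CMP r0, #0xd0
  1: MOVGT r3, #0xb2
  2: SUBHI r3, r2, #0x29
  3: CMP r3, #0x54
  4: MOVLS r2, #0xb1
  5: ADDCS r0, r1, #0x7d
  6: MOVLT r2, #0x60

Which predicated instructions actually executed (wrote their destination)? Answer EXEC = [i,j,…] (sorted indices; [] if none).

[0] flags=0010 → (cmp)
[1] flags=0010 GT?T → r3=0xb2
[2] flags=0010 HI?T → r3=0x8b
[3] flags=0011 → (cmp)
[4] flags=0011 LS?F → skip
[5] flags=0011 CS?T → r0=0xcc
[6] flags=0011 LT?T → r2=0x60

EXEC = [1,2,5,6]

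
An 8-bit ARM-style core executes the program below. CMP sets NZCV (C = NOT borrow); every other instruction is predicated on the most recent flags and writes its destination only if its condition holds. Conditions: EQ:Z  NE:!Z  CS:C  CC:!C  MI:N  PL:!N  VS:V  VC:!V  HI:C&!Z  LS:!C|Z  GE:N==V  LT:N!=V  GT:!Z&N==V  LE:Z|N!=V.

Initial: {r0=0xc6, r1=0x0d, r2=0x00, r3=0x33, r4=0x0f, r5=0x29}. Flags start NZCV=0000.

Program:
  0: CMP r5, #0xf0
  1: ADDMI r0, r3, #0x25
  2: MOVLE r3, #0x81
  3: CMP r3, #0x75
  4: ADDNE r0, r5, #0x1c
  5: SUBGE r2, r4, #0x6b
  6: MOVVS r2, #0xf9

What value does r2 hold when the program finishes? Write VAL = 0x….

0: ✓ CMP  NZCV=0000
1: · ADDMI
2: · MOVLE
3: ✓ CMP  NZCV=1000
4: ✓ ADDNE  r0←0x45
5: · SUBGE
6: · MOVVS

VAL = 0x00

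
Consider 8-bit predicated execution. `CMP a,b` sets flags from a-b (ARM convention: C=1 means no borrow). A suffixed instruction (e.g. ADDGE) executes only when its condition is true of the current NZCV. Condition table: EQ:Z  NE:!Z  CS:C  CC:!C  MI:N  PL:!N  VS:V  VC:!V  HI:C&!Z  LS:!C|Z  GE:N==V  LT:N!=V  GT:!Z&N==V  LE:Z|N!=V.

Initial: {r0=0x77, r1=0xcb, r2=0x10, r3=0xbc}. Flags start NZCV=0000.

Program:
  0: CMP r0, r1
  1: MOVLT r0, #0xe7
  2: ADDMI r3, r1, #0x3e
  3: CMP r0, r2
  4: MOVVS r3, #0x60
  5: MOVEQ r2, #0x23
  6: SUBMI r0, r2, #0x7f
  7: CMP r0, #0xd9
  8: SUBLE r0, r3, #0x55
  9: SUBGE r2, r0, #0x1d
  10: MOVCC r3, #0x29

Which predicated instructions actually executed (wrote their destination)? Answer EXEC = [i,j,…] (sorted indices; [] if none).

0: ✓ CMP  NZCV=1001
1: · MOVLT
2: ✓ ADDMI  r3←0x09
3: ✓ CMP  NZCV=0010
4: · MOVVS
5: · MOVEQ
6: · SUBMI
7: ✓ CMP  NZCV=1001
8: · SUBLE
9: ✓ SUBGE  r2←0x5a
10: ✓ MOVCC  r3←0x29

EXEC = [2,9,10]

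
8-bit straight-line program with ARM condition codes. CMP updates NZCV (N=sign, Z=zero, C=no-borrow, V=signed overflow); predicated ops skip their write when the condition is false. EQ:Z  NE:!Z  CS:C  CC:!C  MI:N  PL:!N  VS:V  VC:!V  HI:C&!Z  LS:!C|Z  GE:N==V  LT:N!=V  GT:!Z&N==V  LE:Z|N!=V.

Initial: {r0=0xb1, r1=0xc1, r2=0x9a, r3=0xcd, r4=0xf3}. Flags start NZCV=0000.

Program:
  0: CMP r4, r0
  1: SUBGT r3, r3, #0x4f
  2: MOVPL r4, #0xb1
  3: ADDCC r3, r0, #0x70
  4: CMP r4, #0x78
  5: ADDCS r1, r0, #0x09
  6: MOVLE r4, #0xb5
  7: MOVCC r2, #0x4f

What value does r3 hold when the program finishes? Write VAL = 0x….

0: ✓ CMP  NZCV=0010
1: ✓ SUBGT  r3←0x7e
2: ✓ MOVPL  r4←0xb1
3: · ADDCC
4: ✓ CMP  NZCV=0011
5: ✓ ADDCS  r1←0xba
6: ✓ MOVLE  r4←0xb5
7: · MOVCC

VAL = 0x7e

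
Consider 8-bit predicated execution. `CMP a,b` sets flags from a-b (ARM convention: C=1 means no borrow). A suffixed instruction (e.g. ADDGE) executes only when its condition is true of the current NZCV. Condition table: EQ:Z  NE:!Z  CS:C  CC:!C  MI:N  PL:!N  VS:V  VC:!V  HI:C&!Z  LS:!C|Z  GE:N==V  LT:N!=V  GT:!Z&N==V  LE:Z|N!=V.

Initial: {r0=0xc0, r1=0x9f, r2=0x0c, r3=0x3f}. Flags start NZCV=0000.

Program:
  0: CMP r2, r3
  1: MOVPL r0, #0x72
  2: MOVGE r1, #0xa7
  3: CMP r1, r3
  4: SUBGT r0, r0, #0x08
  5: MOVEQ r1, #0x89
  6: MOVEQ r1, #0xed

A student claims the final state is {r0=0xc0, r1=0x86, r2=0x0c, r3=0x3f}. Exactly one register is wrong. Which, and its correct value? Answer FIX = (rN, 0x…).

0: ✓ CMP  NZCV=1000
1: · MOVPL
2: · MOVGE
3: ✓ CMP  NZCV=0011
4: · SUBGT
5: · MOVEQ
6: · MOVEQ

FIX = (r1, 0x9f)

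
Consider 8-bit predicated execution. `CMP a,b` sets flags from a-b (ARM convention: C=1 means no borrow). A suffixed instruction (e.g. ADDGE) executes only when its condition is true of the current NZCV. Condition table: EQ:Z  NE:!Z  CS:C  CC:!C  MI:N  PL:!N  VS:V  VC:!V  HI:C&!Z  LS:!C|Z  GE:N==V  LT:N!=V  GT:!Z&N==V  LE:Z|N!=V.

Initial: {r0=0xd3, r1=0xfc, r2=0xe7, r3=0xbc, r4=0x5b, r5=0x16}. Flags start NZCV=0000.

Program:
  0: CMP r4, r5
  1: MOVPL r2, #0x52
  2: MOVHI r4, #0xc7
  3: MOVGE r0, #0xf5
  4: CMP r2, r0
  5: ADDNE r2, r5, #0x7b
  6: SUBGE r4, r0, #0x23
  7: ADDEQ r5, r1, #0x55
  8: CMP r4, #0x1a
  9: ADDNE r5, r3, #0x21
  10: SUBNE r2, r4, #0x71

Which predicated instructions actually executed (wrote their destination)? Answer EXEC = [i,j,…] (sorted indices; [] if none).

[0] flags=0010 → (cmp)
[1] flags=0010 PL?T → r2=0x52
[2] flags=0010 HI?T → r4=0xc7
[3] flags=0010 GE?T → r0=0xf5
[4] flags=0000 → (cmp)
[5] flags=0000 NE?T → r2=0x91
[6] flags=0000 GE?T → r4=0xd2
[7] flags=0000 EQ?F → skip
[8] flags=1010 → (cmp)
[9] flags=1010 NE?T → r5=0xdd
[10] flags=1010 NE?T → r2=0x61

EXEC = [1,2,3,5,6,9,10]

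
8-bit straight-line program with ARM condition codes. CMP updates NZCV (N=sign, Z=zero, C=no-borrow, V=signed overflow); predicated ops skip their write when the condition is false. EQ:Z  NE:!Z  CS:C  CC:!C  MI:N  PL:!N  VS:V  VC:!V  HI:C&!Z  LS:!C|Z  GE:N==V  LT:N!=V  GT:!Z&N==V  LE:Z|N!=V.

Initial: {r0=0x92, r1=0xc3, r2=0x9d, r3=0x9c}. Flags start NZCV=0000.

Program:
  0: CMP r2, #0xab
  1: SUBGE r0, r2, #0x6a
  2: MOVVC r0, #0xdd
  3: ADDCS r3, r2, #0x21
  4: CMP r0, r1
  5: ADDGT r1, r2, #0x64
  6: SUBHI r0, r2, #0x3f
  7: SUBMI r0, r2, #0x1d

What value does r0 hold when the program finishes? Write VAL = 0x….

0: ✓ CMP  NZCV=1000
1: · SUBGE
2: ✓ MOVVC  r0←0xdd
3: · ADDCS
4: ✓ CMP  NZCV=0010
5: ✓ ADDGT  r1←0x01
6: ✓ SUBHI  r0←0x5e
7: · SUBMI

VAL = 0x5e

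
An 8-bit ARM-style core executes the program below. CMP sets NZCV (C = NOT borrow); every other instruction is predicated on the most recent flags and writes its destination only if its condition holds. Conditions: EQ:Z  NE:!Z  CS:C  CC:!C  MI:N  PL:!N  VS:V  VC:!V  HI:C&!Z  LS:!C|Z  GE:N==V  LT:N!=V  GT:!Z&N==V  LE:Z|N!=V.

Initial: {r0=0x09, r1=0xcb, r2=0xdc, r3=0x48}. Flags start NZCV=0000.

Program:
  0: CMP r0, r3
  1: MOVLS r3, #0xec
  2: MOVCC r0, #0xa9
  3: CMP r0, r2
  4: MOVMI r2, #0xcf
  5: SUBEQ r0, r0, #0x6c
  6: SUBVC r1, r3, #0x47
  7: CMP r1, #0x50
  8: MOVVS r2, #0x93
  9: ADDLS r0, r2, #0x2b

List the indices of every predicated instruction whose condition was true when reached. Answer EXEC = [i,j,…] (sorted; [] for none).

[0] flags=1000 → (cmp)
[1] flags=1000 LS?T → r3=0xec
[2] flags=1000 CC?T → r0=0xa9
[3] flags=1000 → (cmp)
[4] flags=1000 MI?T → r2=0xcf
[5] flags=1000 EQ?F → skip
[6] flags=1000 VC?T → r1=0xa5
[7] flags=0011 → (cmp)
[8] flags=0011 VS?T → r2=0x93
[9] flags=0011 LS?F → skip

EXEC = [1,2,4,6,8]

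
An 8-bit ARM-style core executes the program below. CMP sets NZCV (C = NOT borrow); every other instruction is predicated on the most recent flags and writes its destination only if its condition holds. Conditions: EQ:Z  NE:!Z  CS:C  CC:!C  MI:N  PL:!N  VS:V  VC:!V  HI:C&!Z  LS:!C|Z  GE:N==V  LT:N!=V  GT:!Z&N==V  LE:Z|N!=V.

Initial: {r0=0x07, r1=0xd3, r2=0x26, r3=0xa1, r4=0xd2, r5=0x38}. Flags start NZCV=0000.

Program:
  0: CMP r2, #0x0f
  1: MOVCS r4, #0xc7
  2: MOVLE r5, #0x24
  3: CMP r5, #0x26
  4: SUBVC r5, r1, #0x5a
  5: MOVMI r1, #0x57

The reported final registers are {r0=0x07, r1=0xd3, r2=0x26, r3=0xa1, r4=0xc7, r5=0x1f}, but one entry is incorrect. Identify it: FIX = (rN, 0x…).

[0] flags=0010 → (cmp)
[1] flags=0010 CS?T → r4=0xc7
[2] flags=0010 LE?F → skip
[3] flags=0010 → (cmp)
[4] flags=0010 VC?T → r5=0x79
[5] flags=0010 MI?F → skip

FIX = (r5, 0x79)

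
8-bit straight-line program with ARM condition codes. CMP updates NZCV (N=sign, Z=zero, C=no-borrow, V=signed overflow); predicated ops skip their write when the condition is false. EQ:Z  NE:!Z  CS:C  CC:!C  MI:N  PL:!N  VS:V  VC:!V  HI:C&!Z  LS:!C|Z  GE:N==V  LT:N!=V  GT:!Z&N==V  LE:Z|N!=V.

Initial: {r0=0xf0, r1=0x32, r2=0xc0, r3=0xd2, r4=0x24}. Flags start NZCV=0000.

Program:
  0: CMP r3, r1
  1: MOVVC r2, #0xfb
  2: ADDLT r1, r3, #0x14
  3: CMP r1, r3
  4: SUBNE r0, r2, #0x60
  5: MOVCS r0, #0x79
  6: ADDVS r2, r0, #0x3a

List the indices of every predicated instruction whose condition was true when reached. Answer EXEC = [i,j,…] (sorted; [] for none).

[0] flags=1010 → (cmp)
[1] flags=1010 VC?T → r2=0xfb
[2] flags=1010 LT?T → r1=0xe6
[3] flags=0010 → (cmp)
[4] flags=0010 NE?T → r0=0x9b
[5] flags=0010 CS?T → r0=0x79
[6] flags=0010 VS?F → skip

EXEC = [1,2,4,5]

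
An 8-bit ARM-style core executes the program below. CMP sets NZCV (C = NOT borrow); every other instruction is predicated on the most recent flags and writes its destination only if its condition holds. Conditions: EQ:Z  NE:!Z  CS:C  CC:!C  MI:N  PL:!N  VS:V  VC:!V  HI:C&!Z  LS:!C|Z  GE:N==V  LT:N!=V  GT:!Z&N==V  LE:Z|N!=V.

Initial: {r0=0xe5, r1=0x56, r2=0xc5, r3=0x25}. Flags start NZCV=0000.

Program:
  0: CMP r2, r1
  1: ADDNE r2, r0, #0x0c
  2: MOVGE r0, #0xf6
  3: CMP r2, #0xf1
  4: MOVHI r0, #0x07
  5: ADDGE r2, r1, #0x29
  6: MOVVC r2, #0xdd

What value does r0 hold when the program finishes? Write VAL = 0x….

[0] flags=0011 → (cmp)
[1] flags=0011 NE?T → r2=0xf1
[2] flags=0011 GE?F → skip
[3] flags=0110 → (cmp)
[4] flags=0110 HI?F → skip
[5] flags=0110 GE?T → r2=0x7f
[6] flags=0110 VC?T → r2=0xdd

VAL = 0xe5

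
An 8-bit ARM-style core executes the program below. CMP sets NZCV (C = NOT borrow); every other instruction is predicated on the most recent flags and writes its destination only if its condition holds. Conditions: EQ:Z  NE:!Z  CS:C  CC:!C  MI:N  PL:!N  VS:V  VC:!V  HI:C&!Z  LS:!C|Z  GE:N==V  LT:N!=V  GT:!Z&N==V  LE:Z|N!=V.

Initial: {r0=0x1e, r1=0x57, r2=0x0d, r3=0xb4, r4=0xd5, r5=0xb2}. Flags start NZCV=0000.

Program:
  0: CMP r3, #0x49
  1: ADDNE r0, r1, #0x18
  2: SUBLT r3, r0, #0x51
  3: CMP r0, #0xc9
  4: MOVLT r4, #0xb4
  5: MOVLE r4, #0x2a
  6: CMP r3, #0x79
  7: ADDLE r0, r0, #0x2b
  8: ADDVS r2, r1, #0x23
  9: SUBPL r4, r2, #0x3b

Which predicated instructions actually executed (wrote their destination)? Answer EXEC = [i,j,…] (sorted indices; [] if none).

EXEC = [1,2,7]

0: ✓ CMP  NZCV=0011
1: ✓ ADDNE  r0←0x6f
2: ✓ SUBLT  r3←0x1e
3: ✓ CMP  NZCV=1001
4: · MOVLT
5: · MOVLE
6: ✓ CMP  NZCV=1000
7: ✓ ADDLE  r0←0x9a
8: · ADDVS
9: · SUBPL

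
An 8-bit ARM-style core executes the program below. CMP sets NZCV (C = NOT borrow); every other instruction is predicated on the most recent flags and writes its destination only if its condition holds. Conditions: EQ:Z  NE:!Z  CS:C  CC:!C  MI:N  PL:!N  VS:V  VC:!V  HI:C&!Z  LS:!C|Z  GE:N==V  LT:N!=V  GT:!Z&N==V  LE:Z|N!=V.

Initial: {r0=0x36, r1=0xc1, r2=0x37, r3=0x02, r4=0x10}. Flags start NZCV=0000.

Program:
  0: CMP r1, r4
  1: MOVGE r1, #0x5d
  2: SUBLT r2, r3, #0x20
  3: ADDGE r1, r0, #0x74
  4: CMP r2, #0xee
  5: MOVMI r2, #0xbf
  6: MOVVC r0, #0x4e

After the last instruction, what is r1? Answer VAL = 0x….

VAL = 0xc1

0: ✓ CMP  NZCV=1010
1: · MOVGE
2: ✓ SUBLT  r2←0xe2
3: · ADDGE
4: ✓ CMP  NZCV=1000
5: ✓ MOVMI  r2←0xbf
6: ✓ MOVVC  r0←0x4e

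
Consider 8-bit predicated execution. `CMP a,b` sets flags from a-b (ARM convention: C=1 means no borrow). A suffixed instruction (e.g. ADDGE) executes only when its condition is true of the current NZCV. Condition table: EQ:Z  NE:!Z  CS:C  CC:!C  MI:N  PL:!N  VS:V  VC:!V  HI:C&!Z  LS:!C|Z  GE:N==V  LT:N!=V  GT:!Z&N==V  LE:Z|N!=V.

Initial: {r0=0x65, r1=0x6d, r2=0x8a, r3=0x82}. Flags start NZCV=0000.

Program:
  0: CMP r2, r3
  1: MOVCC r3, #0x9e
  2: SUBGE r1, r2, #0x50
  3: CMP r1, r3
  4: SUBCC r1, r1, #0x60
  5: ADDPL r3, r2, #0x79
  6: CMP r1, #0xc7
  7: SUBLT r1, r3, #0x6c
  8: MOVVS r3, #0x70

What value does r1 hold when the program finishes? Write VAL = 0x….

VAL = 0xda

0: ✓ CMP  NZCV=0010
1: · MOVCC
2: ✓ SUBGE  r1←0x3a
3: ✓ CMP  NZCV=1001
4: ✓ SUBCC  r1←0xda
5: · ADDPL
6: ✓ CMP  NZCV=0010
7: · SUBLT
8: · MOVVS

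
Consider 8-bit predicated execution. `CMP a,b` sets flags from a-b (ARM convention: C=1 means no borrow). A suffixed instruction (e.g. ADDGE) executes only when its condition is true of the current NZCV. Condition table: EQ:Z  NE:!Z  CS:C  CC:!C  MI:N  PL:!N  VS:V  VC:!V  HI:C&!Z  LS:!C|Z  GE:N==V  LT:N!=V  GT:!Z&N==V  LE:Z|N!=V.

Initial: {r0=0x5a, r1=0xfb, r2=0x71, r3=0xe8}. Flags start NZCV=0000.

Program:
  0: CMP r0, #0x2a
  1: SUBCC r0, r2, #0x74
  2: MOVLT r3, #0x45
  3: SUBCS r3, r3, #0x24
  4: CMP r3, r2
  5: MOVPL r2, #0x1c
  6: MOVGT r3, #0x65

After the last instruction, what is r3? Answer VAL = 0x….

VAL = 0xc4

0: ✓ CMP  NZCV=0010
1: · SUBCC
2: · MOVLT
3: ✓ SUBCS  r3←0xc4
4: ✓ CMP  NZCV=0011
5: ✓ MOVPL  r2←0x1c
6: · MOVGT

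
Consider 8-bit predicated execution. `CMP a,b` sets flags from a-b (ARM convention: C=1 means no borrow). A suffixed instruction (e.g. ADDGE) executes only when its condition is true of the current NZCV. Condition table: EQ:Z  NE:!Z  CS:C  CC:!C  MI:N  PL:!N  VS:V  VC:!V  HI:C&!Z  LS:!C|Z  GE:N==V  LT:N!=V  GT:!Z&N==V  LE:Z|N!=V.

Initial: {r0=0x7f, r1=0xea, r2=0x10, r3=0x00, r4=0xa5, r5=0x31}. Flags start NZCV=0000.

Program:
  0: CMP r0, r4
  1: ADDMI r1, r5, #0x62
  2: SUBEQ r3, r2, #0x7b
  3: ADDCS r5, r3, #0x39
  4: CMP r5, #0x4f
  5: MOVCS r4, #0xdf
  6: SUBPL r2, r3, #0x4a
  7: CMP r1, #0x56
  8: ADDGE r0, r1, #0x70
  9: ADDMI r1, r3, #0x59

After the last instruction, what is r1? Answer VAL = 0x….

VAL = 0x93

[0] flags=1001 → (cmp)
[1] flags=1001 MI?T → r1=0x93
[2] flags=1001 EQ?F → skip
[3] flags=1001 CS?F → skip
[4] flags=1000 → (cmp)
[5] flags=1000 CS?F → skip
[6] flags=1000 PL?F → skip
[7] flags=0011 → (cmp)
[8] flags=0011 GE?F → skip
[9] flags=0011 MI?F → skip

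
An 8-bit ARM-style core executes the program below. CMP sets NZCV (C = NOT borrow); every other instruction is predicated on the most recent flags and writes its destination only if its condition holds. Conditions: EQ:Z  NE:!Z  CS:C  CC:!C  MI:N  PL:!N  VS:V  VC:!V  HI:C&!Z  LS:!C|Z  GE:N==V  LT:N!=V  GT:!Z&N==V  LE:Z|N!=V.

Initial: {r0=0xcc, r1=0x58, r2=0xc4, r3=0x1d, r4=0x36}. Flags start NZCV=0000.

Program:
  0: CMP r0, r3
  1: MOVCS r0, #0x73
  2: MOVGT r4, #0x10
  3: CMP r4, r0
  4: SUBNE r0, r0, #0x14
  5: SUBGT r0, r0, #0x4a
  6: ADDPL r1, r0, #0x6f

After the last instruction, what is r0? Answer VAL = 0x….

0: ✓ CMP  NZCV=1010
1: ✓ MOVCS  r0←0x73
2: · MOVGT
3: ✓ CMP  NZCV=1000
4: ✓ SUBNE  r0←0x5f
5: · SUBGT
6: · ADDPL

VAL = 0x5f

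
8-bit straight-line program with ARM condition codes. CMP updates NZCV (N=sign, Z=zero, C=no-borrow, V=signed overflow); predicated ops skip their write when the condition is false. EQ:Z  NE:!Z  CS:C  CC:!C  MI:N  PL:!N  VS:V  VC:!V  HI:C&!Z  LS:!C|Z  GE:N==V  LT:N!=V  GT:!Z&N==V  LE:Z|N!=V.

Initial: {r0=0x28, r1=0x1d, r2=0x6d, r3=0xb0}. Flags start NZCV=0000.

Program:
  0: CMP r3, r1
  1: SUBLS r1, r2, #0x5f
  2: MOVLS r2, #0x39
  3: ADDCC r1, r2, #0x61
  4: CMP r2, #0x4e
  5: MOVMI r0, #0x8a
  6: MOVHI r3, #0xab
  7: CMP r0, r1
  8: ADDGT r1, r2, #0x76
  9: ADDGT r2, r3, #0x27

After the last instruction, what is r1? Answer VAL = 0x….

[0] flags=1010 → (cmp)
[1] flags=1010 LS?F → skip
[2] flags=1010 LS?F → skip
[3] flags=1010 CC?F → skip
[4] flags=0010 → (cmp)
[5] flags=0010 MI?F → skip
[6] flags=0010 HI?T → r3=0xab
[7] flags=0010 → (cmp)
[8] flags=0010 GT?T → r1=0xe3
[9] flags=0010 GT?T → r2=0xd2

VAL = 0xe3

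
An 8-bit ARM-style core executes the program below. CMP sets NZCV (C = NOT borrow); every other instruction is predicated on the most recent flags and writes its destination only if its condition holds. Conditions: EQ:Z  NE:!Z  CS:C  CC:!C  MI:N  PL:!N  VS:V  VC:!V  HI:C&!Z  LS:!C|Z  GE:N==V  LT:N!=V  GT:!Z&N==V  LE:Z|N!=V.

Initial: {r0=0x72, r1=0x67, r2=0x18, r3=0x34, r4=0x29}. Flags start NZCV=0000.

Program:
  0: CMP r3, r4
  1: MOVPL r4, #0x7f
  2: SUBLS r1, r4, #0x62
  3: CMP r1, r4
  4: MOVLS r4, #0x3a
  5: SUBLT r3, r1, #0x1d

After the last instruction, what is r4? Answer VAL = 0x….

VAL = 0x3a

[0] flags=0010 → (cmp)
[1] flags=0010 PL?T → r4=0x7f
[2] flags=0010 LS?F → skip
[3] flags=1000 → (cmp)
[4] flags=1000 LS?T → r4=0x3a
[5] flags=1000 LT?T → r3=0x4a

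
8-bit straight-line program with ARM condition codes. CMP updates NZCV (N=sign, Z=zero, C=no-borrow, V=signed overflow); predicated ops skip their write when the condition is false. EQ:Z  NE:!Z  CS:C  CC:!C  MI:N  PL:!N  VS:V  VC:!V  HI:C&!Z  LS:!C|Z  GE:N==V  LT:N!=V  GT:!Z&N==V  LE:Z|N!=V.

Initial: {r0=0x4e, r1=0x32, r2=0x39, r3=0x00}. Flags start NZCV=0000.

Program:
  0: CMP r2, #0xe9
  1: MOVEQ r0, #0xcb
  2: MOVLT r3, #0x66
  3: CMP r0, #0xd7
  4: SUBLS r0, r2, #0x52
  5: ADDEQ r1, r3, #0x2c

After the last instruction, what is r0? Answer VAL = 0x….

VAL = 0xe7

0: ✓ CMP  NZCV=0000
1: · MOVEQ
2: · MOVLT
3: ✓ CMP  NZCV=0000
4: ✓ SUBLS  r0←0xe7
5: · ADDEQ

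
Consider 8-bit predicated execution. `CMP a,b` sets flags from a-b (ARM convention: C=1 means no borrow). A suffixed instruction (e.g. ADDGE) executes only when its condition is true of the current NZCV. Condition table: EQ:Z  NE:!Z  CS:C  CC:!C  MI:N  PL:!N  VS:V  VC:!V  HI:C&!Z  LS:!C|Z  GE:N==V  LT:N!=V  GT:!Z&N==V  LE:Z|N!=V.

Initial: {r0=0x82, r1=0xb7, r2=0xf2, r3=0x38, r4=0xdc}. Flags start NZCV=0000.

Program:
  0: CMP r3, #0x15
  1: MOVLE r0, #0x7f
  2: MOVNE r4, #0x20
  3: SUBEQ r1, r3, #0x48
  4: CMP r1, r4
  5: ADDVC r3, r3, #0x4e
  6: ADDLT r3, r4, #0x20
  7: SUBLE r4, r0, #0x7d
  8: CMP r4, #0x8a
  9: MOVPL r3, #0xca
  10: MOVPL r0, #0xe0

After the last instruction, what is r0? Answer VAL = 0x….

VAL = 0xe0

0: ✓ CMP  NZCV=0010
1: · MOVLE
2: ✓ MOVNE  r4←0x20
3: · SUBEQ
4: ✓ CMP  NZCV=1010
5: ✓ ADDVC  r3←0x86
6: ✓ ADDLT  r3←0x40
7: ✓ SUBLE  r4←0x05
8: ✓ CMP  NZCV=0000
9: ✓ MOVPL  r3←0xca
10: ✓ MOVPL  r0←0xe0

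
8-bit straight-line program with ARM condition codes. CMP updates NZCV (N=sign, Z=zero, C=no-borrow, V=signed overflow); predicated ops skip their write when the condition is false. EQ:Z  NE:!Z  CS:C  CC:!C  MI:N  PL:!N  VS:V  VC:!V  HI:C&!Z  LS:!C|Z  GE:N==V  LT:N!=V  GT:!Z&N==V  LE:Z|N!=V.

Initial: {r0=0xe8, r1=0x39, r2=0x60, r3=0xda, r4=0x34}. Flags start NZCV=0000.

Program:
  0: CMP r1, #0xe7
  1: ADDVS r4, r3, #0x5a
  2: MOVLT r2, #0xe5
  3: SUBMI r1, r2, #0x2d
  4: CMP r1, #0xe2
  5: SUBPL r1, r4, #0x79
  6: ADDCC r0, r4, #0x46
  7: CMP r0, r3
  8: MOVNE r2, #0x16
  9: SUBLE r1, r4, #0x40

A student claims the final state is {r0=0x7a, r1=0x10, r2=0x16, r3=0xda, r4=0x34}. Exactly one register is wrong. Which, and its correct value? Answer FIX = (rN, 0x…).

FIX = (r1, 0xbb)

[0] flags=0000 → (cmp)
[1] flags=0000 VS?F → skip
[2] flags=0000 LT?F → skip
[3] flags=0000 MI?F → skip
[4] flags=0000 → (cmp)
[5] flags=0000 PL?T → r1=0xbb
[6] flags=0000 CC?T → r0=0x7a
[7] flags=1001 → (cmp)
[8] flags=1001 NE?T → r2=0x16
[9] flags=1001 LE?F → skip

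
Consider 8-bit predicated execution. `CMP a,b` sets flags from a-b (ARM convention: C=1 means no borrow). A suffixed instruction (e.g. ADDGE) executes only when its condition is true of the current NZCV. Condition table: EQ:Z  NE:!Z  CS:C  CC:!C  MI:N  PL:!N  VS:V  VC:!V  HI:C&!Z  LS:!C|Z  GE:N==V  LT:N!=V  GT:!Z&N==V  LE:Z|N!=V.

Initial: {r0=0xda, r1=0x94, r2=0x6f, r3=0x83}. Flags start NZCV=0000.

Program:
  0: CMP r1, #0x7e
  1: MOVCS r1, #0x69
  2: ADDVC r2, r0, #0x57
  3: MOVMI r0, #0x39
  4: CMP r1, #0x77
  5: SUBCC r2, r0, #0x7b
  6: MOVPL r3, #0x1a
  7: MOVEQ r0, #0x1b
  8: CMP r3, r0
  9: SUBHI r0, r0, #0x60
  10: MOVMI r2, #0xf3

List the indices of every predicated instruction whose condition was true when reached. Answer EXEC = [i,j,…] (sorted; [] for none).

EXEC = [1,5,10]

0: ✓ CMP  NZCV=0011
1: ✓ MOVCS  r1←0x69
2: · ADDVC
3: · MOVMI
4: ✓ CMP  NZCV=1000
5: ✓ SUBCC  r2←0x5f
6: · MOVPL
7: · MOVEQ
8: ✓ CMP  NZCV=1000
9: · SUBHI
10: ✓ MOVMI  r2←0xf3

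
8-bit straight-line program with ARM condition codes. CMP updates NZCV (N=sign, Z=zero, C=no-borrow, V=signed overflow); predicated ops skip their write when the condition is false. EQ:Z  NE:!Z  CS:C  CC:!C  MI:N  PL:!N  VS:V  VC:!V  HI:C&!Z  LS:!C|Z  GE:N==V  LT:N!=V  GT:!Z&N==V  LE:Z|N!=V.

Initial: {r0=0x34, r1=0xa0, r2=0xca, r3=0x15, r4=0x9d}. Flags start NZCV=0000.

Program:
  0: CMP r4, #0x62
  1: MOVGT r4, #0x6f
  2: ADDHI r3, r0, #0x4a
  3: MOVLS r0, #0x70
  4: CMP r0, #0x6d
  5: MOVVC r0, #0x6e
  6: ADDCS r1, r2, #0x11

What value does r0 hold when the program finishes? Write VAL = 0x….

0: ✓ CMP  NZCV=0011
1: · MOVGT
2: ✓ ADDHI  r3←0x7e
3: · MOVLS
4: ✓ CMP  NZCV=1000
5: ✓ MOVVC  r0←0x6e
6: · ADDCS

VAL = 0x6e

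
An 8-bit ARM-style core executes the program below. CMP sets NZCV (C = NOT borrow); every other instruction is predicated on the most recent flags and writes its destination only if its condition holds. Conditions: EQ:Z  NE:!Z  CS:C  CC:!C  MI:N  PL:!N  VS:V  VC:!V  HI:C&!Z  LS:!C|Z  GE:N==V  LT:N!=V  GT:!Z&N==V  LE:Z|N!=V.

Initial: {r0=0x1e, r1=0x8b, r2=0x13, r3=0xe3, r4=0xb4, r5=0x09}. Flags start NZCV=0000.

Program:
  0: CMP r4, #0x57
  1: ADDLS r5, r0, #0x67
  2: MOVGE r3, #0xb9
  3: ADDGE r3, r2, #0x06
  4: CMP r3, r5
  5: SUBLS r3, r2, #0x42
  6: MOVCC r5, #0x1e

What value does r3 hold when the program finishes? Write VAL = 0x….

0: ✓ CMP  NZCV=0011
1: · ADDLS
2: · MOVGE
3: · ADDGE
4: ✓ CMP  NZCV=1010
5: · SUBLS
6: · MOVCC

VAL = 0xe3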